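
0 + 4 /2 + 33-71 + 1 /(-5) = -181 /5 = -36.20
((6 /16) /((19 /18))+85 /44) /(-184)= -239 /19228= -0.01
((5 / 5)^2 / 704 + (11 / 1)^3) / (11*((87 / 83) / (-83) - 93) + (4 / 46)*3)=-148468800175 / 114098658432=-1.30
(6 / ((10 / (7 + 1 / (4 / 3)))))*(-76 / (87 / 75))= -8835 / 29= -304.66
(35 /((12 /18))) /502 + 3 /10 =0.40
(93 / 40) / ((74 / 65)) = 1209 / 592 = 2.04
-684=-684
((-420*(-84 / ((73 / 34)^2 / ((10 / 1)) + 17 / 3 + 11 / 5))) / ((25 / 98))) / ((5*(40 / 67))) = 40167846432 / 7220075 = 5563.36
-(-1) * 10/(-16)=-5/8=-0.62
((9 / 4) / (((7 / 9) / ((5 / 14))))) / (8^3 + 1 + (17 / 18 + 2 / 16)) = 3645 / 1813637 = 0.00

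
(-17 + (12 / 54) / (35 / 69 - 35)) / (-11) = 1.55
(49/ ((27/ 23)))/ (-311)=-1127/ 8397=-0.13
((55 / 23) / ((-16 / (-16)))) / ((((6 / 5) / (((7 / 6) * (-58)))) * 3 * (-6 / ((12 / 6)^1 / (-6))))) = -55825 / 22356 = -2.50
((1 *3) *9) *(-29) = -783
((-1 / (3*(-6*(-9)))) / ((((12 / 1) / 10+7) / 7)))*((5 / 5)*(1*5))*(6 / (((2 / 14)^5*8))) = -2941225 / 8856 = -332.12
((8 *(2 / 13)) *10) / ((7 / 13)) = 160 / 7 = 22.86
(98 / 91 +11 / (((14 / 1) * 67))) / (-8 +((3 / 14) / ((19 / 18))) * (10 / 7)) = -1765575 / 12504076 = -0.14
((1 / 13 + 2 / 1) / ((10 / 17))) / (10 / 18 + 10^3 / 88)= 45441 / 153400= 0.30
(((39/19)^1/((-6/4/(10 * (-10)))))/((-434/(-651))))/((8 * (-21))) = -325/266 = -1.22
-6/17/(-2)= 3/17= 0.18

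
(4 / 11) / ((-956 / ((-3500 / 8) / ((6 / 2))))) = 875 / 15774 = 0.06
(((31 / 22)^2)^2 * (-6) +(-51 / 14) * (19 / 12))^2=9092474329129 / 10503585169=865.65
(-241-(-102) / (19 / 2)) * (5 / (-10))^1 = 4375 / 38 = 115.13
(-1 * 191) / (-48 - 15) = 191 / 63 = 3.03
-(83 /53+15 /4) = -1127 /212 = -5.32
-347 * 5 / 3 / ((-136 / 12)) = 1735 / 34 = 51.03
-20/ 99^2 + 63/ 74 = 615983/ 725274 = 0.85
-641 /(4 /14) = -4487 /2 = -2243.50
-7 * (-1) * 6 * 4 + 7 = 175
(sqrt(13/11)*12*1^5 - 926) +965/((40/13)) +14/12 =-14669/24 +12*sqrt(143)/11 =-598.16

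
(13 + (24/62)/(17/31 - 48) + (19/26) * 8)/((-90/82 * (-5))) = 14769799/4302675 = 3.43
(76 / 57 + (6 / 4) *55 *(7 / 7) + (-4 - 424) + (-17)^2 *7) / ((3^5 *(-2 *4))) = -10073 / 11664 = -0.86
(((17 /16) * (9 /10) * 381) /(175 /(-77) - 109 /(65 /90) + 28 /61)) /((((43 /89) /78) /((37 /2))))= -65303824553253 /9166382240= -7124.27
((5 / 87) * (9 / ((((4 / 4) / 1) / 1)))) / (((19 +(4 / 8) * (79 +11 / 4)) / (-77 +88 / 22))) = -8760 / 13891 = -0.63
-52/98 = -26/49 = -0.53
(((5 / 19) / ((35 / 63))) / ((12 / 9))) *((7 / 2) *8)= 189 / 19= 9.95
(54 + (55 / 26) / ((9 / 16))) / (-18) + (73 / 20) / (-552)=-12460343 / 3875040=-3.22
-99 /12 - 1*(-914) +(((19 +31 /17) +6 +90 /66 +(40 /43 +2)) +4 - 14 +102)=33092491 /32164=1028.87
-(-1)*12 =12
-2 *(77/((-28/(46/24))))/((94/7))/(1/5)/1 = 8855/2256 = 3.93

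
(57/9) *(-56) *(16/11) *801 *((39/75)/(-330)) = 9848384/15125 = 651.13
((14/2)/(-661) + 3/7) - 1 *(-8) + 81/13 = 881137/60151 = 14.65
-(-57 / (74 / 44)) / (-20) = -627 / 370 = -1.69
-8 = -8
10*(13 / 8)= 65 / 4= 16.25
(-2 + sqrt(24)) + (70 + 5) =2 * sqrt(6) + 73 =77.90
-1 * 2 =-2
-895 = -895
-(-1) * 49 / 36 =49 / 36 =1.36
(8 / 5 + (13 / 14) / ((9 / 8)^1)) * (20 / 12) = 764 / 189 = 4.04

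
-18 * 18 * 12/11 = -3888/11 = -353.45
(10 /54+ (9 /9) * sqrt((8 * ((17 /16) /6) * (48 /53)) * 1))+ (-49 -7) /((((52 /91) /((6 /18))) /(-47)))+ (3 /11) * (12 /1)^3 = 2 * sqrt(901) /53+ 596017 /297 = 2007.92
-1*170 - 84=-254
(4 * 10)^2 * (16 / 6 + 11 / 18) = 47200 / 9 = 5244.44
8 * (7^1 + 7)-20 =92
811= 811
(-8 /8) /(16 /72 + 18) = -9 /164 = -0.05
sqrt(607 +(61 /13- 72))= 2 * sqrt(22802) /13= 23.23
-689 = -689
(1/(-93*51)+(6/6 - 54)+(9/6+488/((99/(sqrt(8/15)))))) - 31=-78.90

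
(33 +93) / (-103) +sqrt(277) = -126 / 103 +sqrt(277) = 15.42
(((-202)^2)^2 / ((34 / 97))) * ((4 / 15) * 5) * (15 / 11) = 1615017423520 / 187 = 8636456810.27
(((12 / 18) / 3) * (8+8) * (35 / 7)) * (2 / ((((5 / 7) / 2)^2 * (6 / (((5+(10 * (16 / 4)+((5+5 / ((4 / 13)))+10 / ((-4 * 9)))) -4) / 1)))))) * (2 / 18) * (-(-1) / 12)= 874552 / 32805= 26.66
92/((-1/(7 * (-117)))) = 75348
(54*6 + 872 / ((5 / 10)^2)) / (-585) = -3812 / 585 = -6.52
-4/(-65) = 4/65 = 0.06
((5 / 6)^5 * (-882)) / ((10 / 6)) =-30625 / 144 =-212.67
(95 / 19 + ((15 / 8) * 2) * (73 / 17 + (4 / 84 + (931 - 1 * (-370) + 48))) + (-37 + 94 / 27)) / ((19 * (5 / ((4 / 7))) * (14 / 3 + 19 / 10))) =4.62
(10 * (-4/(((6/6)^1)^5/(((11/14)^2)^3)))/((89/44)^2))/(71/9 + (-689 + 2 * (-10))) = 1929229929/588027466999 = 0.00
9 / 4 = 2.25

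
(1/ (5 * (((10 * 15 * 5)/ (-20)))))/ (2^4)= -1/ 3000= -0.00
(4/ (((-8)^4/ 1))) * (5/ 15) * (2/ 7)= 1/ 10752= 0.00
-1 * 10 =-10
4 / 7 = 0.57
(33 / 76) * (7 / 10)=231 / 760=0.30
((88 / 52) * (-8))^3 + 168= -5082680 / 2197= -2313.46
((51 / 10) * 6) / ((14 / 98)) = 1071 / 5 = 214.20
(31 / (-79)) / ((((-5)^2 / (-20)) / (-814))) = -100936 / 395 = -255.53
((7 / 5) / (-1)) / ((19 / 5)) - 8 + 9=12 / 19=0.63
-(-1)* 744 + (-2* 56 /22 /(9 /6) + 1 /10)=244433 /330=740.71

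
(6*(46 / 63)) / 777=0.01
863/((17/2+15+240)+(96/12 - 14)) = 1726/515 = 3.35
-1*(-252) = 252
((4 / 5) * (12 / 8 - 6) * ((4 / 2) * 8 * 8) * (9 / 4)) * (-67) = 347328 / 5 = 69465.60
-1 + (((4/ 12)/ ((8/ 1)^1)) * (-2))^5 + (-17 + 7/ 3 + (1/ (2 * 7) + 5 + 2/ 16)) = -18237319/ 1741824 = -10.47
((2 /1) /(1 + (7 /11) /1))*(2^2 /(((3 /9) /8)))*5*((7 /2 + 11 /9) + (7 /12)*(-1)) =65560 /27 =2428.15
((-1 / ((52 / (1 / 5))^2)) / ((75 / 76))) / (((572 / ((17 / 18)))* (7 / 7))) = -323 / 13050180000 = -0.00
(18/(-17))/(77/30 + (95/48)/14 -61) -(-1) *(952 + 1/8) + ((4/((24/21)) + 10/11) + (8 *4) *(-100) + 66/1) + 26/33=-2176.66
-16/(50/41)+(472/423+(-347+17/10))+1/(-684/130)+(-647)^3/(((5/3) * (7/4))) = -130604978697742/1406475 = -92859793.95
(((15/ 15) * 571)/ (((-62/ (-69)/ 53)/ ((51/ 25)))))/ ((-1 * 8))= -106495497/ 12400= -8588.35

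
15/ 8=1.88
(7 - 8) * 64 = -64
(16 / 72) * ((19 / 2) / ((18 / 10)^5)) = 59375 / 531441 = 0.11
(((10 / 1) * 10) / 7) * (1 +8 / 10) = 180 / 7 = 25.71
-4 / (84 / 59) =-59 / 21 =-2.81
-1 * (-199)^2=-39601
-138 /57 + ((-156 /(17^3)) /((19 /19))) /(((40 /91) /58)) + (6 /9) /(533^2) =-2629659520093 /397782838245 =-6.61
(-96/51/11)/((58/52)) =-832/5423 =-0.15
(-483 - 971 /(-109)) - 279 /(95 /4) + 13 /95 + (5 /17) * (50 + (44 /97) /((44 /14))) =-8041724503 /17075395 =-470.95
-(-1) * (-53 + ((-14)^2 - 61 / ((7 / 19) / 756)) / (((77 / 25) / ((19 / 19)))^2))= -78424237 / 5929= -13227.23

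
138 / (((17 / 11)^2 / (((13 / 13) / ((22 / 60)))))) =45540 / 289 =157.58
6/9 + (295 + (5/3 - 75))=667/3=222.33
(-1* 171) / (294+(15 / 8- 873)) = 8 / 27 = 0.30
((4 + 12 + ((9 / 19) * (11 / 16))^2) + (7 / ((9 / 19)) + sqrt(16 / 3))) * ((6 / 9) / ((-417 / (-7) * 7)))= 8 * sqrt(3) / 3753 + 25687441 / 520255872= 0.05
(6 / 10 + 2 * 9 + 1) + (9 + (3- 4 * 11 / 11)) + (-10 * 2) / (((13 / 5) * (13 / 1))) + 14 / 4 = 30.51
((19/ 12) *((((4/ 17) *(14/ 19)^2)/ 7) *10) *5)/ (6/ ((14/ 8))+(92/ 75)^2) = 2296875/ 7842763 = 0.29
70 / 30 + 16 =55 / 3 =18.33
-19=-19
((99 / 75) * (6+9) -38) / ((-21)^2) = -13 / 315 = -0.04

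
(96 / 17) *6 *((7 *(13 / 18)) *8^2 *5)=931840 / 17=54814.12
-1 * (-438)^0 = -1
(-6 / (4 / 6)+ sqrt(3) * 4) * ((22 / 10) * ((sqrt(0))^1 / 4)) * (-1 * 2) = 0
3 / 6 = 1 / 2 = 0.50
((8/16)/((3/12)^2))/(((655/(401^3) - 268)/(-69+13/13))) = 35077773344/17280961213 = 2.03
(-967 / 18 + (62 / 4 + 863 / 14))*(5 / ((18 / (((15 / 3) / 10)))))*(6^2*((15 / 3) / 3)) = 73775 / 378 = 195.17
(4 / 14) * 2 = 4 / 7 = 0.57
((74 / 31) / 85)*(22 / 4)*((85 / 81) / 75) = 407 / 188325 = 0.00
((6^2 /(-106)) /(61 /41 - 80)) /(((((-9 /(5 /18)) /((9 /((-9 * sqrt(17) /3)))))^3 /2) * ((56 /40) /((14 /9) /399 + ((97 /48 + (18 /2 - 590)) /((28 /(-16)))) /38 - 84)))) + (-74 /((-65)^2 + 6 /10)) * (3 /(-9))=0.01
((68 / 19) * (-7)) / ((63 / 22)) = -1496 / 171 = -8.75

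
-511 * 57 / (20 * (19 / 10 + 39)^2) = -145635 / 167281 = -0.87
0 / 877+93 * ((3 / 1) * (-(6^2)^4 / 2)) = -234306432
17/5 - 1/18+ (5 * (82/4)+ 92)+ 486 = 30773/45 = 683.84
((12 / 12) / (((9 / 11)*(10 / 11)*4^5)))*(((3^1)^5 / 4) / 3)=1089 / 40960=0.03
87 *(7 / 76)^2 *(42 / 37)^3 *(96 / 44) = 473755716 / 201143063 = 2.36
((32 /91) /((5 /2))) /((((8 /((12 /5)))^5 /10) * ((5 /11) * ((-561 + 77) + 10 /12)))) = -64152 /4122015625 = -0.00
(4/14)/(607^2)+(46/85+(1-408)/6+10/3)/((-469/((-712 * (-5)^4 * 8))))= -1426187967809722/2937643877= -485487.02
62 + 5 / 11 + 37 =1094 / 11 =99.45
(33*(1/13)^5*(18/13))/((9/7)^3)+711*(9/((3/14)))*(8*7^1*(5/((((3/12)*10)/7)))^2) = 42715635061941562/130323843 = 327765312.00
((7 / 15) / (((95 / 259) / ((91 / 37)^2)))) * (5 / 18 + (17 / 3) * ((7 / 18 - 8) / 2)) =-49098049 / 299700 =-163.82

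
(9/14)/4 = 9/56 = 0.16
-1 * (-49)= 49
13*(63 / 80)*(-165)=-27027 / 16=-1689.19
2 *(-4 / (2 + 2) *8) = -16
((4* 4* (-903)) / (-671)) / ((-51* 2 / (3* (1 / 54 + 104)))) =-6762868 / 102663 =-65.87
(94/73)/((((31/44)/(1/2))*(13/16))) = 33088/29419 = 1.12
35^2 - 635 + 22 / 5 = 2972 / 5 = 594.40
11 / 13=0.85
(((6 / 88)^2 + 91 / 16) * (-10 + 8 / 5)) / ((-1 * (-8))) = -11571 / 1936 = -5.98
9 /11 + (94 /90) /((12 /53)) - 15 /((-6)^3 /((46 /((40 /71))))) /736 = 8270531 /1520640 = 5.44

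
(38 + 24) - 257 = -195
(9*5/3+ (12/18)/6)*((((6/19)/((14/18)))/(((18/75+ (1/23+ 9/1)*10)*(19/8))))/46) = 40800/65876363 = 0.00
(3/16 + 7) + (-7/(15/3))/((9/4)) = 6.57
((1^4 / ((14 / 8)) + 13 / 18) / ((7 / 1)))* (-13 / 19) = -2119 / 16758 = -0.13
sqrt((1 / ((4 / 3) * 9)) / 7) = sqrt(21) / 42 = 0.11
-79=-79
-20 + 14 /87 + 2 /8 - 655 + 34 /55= -12899803 /19140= -673.97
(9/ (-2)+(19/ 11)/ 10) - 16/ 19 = -5402/ 1045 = -5.17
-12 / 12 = -1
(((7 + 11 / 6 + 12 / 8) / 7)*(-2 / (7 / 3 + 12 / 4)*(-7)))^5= 28629151 / 32768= 873.69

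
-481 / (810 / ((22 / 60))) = -5291 / 24300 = -0.22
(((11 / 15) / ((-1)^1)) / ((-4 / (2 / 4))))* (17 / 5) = 0.31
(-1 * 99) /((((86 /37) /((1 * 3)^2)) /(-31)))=1021977 /86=11883.45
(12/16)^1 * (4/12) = 1/4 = 0.25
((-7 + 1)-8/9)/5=-62/45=-1.38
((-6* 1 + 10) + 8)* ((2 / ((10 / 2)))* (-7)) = -168 / 5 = -33.60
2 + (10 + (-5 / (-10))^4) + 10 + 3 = 401 / 16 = 25.06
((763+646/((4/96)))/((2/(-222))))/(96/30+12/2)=-9028185/46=-196264.89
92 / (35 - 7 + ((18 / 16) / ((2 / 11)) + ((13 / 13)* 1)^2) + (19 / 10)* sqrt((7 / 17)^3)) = 101789499200 / 38923792753 - 133127680* sqrt(119) / 38923792753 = 2.58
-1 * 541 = -541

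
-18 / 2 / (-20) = 9 / 20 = 0.45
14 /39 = 0.36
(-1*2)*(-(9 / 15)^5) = 486 / 3125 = 0.16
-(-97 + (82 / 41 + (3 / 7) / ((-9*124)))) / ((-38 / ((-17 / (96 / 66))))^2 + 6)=8650666189 / 1508960712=5.73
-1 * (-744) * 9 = 6696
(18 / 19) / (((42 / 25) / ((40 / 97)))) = 3000 / 12901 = 0.23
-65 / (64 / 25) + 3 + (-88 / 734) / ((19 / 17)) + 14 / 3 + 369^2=182270652641 / 1338816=136143.17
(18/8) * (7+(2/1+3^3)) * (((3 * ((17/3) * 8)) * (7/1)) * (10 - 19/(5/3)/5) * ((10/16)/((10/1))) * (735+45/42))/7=547733421/140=3912381.58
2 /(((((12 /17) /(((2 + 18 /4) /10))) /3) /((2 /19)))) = 221 /380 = 0.58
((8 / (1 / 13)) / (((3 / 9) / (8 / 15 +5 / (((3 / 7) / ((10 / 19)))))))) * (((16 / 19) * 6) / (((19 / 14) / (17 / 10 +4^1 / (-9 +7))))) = -398780928 / 171475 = -2325.59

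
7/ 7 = 1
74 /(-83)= -74 /83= -0.89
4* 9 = 36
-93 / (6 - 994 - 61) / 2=93 / 2098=0.04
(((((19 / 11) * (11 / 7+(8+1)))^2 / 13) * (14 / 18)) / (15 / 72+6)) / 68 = 3953672 / 83672589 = 0.05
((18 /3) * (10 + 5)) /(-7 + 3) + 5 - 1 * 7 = -24.50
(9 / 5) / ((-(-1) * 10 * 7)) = 9 / 350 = 0.03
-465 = -465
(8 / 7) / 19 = 8 / 133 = 0.06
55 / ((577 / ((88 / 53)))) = 4840 / 30581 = 0.16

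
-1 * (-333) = 333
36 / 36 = 1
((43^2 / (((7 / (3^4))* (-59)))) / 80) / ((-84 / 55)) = 2.97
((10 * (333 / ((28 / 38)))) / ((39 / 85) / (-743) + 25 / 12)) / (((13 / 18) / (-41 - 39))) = -34523857584000 / 143635037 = -240358.19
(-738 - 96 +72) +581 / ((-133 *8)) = -115907 / 152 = -762.55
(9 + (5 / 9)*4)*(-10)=-1010 / 9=-112.22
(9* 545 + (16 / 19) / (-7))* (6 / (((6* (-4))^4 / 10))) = 3261745 / 3677184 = 0.89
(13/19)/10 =13/190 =0.07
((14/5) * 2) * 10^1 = 56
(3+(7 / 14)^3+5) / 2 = 4.06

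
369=369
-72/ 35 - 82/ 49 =-914/ 245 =-3.73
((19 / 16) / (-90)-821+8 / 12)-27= -1220179 / 1440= -847.35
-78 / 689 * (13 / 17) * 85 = -7.36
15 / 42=5 / 14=0.36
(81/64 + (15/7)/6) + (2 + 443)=200087/448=446.62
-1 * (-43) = 43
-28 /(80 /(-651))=4557 /20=227.85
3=3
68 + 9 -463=-386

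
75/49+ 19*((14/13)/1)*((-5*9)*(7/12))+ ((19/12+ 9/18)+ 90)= -443.50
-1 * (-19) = 19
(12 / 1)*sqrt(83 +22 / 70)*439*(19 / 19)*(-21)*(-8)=6827328*sqrt(35) / 5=8078203.43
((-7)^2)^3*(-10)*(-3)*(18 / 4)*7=111178305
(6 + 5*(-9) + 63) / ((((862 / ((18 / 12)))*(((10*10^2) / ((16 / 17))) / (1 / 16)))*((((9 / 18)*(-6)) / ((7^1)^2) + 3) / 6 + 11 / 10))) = 441 / 285386650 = 0.00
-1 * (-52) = 52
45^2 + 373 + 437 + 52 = 2887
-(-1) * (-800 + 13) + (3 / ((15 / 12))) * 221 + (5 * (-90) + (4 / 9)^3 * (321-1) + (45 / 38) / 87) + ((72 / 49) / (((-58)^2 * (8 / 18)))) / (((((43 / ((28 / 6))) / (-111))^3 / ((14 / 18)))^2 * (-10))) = -633404365602381588031 / 736356048566188590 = -860.19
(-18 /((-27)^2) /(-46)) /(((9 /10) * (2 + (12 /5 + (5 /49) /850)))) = 83300 /614560851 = 0.00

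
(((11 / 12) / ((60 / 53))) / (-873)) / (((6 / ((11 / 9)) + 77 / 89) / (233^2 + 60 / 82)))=-1270436020403 / 145683236880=-8.72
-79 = -79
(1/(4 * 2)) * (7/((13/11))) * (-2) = -77/52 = -1.48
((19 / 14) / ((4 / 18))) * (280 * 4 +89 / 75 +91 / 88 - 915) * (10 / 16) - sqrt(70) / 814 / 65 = 77956449 / 98560 - sqrt(70) / 52910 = 790.95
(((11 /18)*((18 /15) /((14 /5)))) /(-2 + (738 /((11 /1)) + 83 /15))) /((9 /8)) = 2420 /734139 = 0.00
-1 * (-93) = 93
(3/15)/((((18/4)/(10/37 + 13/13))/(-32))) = -3008/1665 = -1.81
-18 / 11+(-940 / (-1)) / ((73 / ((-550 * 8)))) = -45497314 / 803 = -56659.17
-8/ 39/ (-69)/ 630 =4/ 847665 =0.00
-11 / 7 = -1.57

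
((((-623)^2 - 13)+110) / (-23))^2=150719427076 / 529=284913850.81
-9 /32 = -0.28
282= 282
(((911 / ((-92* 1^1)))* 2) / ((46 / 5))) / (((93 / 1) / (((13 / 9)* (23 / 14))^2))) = -769795 / 5905872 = -0.13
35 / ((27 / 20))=700 / 27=25.93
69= 69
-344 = -344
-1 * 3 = -3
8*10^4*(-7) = -560000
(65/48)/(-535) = -13/5136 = -0.00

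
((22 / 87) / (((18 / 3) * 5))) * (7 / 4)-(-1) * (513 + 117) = 3288677 / 5220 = 630.01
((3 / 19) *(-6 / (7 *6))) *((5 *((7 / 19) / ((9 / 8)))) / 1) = -40 / 1083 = -0.04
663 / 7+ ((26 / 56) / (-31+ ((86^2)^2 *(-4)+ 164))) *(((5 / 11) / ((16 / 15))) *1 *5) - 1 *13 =29369798403751 / 359420609856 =81.71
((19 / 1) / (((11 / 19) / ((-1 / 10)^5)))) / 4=-361 / 4400000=-0.00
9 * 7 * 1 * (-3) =-189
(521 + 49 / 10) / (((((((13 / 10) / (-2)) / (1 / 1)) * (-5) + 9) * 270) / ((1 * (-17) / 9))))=-29801 / 99225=-0.30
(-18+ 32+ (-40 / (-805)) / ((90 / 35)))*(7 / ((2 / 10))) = 101570 / 207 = 490.68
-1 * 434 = -434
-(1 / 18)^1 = -1 / 18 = -0.06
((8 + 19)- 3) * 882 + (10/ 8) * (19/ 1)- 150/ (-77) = 6527659/ 308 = 21193.70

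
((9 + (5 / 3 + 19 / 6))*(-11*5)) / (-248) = 4565 / 1488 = 3.07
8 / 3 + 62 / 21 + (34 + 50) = 1882 / 21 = 89.62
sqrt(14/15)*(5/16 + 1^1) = 7*sqrt(210)/80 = 1.27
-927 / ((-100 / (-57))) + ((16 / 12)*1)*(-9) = -540.39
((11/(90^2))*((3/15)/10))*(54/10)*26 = 143/37500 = 0.00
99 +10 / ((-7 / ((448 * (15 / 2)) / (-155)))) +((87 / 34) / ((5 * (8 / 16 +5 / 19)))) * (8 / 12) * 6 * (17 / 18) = 61613 / 465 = 132.50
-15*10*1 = -150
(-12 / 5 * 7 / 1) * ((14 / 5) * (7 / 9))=-2744 / 75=-36.59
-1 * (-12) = 12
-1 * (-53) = 53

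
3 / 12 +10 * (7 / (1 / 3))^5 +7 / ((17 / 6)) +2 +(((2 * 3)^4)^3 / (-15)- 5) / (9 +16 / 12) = 282443091207 / 10540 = 26797257.23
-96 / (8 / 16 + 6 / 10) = -960 / 11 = -87.27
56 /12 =14 /3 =4.67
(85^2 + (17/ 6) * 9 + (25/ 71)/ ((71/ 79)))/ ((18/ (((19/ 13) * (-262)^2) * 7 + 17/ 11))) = 282898565.75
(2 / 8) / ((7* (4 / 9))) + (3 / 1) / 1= 345 / 112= 3.08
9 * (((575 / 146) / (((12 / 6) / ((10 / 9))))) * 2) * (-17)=-48875 / 73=-669.52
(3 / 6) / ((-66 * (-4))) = 1 / 528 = 0.00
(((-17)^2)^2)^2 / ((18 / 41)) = 286006055081 / 18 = 15889225282.28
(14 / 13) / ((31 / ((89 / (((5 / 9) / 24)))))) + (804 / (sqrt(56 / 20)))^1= 269136 / 2015 + 402 * sqrt(70) / 7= 614.05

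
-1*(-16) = 16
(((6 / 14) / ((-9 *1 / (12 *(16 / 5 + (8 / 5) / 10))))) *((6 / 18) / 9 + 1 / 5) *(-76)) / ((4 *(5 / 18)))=19456 / 625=31.13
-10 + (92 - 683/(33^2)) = 88615/1089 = 81.37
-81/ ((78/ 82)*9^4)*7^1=-287/ 3159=-0.09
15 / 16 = 0.94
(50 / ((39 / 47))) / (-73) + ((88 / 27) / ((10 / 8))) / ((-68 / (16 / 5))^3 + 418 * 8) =-42332905822 / 51259964535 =-0.83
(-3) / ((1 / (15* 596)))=-26820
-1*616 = -616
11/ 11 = 1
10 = 10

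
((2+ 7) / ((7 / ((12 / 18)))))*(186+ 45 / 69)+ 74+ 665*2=251802 / 161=1563.99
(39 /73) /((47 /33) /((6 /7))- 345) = -7722 /4962613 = -0.00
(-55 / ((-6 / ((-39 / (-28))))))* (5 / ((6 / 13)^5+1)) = 1327372475 / 21227864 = 62.53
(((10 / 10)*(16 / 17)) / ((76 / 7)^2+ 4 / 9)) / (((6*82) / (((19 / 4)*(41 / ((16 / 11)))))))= 30723 / 14192960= 0.00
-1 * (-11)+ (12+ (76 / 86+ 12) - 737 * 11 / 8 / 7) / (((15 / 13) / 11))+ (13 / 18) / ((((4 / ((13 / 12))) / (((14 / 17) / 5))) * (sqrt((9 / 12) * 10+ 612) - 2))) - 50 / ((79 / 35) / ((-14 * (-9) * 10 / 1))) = -15608820780669997 / 537432983640+ 1183 * sqrt(2478) / 45202320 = -29043.29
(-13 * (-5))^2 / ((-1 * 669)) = -6.32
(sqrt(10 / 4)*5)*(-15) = -75*sqrt(10) / 2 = -118.59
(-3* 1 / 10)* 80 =-24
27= 27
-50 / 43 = -1.16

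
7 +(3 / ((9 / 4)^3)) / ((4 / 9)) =205 / 27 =7.59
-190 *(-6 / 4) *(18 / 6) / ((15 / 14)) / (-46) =-399 / 23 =-17.35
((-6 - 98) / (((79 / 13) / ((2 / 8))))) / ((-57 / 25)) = 8450 / 4503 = 1.88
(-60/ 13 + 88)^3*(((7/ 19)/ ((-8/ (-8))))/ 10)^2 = 15603568624/ 19827925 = 786.95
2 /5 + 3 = 17 /5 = 3.40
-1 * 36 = -36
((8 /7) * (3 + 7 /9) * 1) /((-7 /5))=-1360 /441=-3.08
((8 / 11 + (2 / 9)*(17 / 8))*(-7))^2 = 70.50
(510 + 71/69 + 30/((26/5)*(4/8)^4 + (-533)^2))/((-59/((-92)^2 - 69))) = -146252226078845/2011352421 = -72713.38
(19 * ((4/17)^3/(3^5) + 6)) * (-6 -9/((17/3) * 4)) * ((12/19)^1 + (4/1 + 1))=-55568663635/13530402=-4106.95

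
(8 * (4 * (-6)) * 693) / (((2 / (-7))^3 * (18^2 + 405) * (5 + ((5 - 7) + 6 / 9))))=19208 / 9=2134.22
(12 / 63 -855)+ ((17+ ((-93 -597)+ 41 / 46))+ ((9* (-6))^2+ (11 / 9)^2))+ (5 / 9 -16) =35866171 / 26082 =1375.13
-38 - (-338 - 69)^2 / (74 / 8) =-17946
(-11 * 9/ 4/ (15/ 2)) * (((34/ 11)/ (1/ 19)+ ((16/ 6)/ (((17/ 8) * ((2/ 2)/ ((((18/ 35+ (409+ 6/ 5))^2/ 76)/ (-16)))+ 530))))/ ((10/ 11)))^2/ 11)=-2604025564555831017970172162/ 2516551382369623980666615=-1034.76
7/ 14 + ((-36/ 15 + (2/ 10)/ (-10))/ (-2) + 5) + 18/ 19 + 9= 16.66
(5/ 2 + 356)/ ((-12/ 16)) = -478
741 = 741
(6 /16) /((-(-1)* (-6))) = -1 /16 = -0.06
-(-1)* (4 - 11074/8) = -5521/4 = -1380.25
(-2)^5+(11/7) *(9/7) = -1469/49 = -29.98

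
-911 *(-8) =7288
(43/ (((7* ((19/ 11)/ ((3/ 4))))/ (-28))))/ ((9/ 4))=-33.19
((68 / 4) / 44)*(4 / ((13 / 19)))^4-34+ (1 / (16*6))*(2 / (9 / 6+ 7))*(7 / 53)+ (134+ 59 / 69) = 28759394100513 / 52084525064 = 552.17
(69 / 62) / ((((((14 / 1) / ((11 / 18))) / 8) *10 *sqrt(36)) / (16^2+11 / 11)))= 65021 / 39060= 1.66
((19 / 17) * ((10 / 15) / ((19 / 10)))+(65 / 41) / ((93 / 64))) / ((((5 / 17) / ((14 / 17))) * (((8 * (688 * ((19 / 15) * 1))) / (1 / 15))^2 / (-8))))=-1771 / 582969997056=-0.00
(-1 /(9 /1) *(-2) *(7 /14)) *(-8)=-8 /9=-0.89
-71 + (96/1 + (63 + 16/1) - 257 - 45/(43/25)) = -179.16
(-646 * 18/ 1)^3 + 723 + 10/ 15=-4716679033285/ 3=-1572226344428.33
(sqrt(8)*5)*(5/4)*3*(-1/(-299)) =75*sqrt(2)/598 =0.18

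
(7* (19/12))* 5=665/12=55.42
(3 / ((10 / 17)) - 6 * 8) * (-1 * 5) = 429 / 2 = 214.50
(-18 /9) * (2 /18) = -2 /9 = -0.22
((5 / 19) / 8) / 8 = 5 / 1216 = 0.00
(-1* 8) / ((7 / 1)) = -8 / 7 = -1.14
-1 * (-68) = 68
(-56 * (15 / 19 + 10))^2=131790400 / 361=365070.36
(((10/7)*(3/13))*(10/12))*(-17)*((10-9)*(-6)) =2550/91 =28.02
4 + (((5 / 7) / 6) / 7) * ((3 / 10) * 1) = 785 / 196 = 4.01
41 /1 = 41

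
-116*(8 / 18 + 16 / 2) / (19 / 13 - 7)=14326 / 81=176.86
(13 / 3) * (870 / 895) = 754 / 179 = 4.21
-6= -6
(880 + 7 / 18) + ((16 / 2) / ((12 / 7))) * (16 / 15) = 26561 / 30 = 885.37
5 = 5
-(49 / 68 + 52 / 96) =-515 / 408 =-1.26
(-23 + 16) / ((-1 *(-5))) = -7 / 5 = -1.40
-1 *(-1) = 1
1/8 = 0.12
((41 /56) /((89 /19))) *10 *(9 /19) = 0.74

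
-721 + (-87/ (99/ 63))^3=-170417.87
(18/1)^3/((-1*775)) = -7.53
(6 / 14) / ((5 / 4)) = 12 / 35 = 0.34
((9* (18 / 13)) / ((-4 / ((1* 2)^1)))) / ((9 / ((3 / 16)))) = -0.13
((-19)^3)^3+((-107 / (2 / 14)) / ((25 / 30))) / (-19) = -30655331284511 / 95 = -322687697731.69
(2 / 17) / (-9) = -0.01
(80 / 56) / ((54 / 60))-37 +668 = 632.59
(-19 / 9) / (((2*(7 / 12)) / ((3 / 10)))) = -19 / 35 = -0.54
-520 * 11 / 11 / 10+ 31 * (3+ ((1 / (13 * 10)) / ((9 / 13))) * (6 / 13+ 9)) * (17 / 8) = 152.55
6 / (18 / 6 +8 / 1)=6 / 11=0.55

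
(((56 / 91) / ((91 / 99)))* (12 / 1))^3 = 858458456064 / 1655595487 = 518.52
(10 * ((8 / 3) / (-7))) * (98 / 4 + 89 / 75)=-30824 / 315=-97.85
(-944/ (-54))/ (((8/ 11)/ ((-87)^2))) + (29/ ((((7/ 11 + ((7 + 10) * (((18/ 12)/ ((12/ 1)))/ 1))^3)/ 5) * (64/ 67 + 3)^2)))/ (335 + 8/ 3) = 16574259529699729/ 91099226755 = 181936.34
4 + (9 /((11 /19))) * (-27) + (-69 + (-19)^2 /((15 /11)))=-36299 /165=-219.99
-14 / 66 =-7 / 33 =-0.21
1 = 1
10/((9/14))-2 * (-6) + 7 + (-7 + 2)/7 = 2132/63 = 33.84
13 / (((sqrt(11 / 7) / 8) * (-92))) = -26 * sqrt(77) / 253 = -0.90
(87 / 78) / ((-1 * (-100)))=29 / 2600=0.01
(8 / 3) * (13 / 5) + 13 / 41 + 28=21679 / 615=35.25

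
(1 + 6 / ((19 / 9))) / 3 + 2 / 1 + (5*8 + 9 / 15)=12506 / 285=43.88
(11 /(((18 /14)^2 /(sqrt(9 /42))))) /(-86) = -77 * sqrt(42) /13932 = -0.04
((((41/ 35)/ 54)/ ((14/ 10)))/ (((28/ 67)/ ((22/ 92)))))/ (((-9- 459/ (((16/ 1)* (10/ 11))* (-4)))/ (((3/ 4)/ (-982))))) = 151085/ 24786520101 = 0.00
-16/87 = -0.18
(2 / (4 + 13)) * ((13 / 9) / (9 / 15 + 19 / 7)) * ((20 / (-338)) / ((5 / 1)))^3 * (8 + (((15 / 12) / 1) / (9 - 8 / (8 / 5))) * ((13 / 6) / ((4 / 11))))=-132545 / 158152995936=-0.00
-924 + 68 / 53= -48904 / 53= -922.72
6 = 6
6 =6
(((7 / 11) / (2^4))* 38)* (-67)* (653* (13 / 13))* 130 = -378227395 / 44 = -8596077.16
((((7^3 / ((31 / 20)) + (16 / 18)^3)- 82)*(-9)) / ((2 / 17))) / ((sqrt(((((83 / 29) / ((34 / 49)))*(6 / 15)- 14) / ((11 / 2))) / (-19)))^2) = -13854045393815 / 152884746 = -90617.58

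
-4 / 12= -1 / 3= -0.33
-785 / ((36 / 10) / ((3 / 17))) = -3925 / 102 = -38.48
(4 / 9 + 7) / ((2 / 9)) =67 / 2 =33.50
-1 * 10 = -10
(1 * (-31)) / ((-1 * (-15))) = -2.07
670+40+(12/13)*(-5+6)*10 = 9350/13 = 719.23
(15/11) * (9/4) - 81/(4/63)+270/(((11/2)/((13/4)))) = -24489/22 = -1113.14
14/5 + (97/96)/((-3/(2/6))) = 11611/4320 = 2.69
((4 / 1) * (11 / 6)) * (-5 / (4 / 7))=-385 / 6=-64.17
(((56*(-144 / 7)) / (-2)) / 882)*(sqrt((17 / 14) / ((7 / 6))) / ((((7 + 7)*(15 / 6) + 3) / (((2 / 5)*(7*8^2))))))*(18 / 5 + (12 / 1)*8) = 1019904*sqrt(51) / 23275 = 312.94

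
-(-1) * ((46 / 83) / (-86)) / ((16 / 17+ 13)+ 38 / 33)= -0.00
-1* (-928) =928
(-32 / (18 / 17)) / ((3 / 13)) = -3536 / 27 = -130.96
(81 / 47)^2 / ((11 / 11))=6561 / 2209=2.97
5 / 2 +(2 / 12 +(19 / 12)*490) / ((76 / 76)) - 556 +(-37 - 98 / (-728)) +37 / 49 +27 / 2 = 199.89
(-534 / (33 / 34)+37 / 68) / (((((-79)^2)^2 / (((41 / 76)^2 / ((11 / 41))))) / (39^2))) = -43098176571489 / 1851099795119168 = -0.02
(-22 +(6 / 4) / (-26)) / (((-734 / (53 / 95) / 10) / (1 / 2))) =60791 / 725192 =0.08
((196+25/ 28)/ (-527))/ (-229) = 5513/ 3379124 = 0.00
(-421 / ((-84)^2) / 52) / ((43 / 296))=-15577 / 1972152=-0.01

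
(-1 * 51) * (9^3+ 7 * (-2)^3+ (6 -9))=-34170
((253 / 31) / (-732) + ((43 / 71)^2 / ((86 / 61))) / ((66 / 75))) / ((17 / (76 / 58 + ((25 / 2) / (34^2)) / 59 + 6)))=647027574592357 / 5288700036703578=0.12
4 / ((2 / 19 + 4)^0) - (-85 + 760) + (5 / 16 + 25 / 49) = -525419 / 784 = -670.18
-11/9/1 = -11/9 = -1.22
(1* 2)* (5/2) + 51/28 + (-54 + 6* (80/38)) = -18379/532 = -34.55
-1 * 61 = -61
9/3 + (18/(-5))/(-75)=381/125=3.05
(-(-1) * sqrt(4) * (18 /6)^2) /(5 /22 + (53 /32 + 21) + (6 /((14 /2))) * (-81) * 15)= -4928 /278855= -0.02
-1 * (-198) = 198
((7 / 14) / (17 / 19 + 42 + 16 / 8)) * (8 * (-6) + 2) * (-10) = 4370 / 853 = 5.12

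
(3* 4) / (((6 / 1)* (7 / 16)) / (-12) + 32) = 0.38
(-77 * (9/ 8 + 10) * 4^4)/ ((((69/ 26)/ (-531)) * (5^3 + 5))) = 38815392/ 115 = 337525.15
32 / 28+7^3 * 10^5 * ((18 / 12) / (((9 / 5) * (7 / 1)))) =85750024 / 21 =4083334.48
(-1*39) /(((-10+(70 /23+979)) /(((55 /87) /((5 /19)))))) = -62491 /648353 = -0.10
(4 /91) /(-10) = -2 /455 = -0.00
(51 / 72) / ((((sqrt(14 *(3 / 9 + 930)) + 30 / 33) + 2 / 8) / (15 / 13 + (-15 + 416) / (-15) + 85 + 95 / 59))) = -1116080141 / 290077332935 + 2888678012 *sqrt(117222) / 2610695996415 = 0.37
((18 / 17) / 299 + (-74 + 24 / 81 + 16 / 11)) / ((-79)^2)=-109065668 / 9421731891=-0.01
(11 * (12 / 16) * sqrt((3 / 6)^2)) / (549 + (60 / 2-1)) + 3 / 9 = 4723 / 13872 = 0.34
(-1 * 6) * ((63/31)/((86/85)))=-12.05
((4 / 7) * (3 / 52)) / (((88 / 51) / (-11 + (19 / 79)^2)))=-0.21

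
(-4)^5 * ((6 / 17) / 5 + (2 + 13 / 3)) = -1672192 / 255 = -6557.62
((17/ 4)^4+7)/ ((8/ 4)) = 85313/ 512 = 166.63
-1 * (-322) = 322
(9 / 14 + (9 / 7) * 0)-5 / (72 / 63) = -209 / 56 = -3.73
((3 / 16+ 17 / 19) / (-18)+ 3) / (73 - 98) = -16087 / 136800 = -0.12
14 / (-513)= -0.03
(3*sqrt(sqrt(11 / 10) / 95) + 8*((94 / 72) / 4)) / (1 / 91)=273*sqrt(19)*2^(3 / 4)*55^(1 / 4) / 190 + 4277 / 18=266.30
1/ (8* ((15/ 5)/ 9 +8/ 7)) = 21/ 248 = 0.08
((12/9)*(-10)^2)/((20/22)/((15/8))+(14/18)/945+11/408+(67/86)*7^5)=10421136000/1023434095163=0.01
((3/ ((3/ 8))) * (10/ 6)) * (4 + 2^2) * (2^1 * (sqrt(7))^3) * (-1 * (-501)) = 748160 * sqrt(7) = 1979445.30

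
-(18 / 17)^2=-324 / 289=-1.12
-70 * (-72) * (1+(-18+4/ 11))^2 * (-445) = -75109129200/ 121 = -620736604.96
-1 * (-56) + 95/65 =57.46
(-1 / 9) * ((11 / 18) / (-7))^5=161051 / 285821724384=0.00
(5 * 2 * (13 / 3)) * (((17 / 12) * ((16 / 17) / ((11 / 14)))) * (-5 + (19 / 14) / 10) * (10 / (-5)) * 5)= 118040 / 33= 3576.97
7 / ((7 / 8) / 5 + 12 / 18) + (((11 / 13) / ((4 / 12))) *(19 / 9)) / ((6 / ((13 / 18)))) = 293269 / 32724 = 8.96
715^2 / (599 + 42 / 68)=17381650 / 20387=852.58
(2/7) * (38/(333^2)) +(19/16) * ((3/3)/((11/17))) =250733405/136615248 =1.84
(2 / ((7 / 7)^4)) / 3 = 2 / 3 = 0.67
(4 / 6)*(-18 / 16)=-3 / 4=-0.75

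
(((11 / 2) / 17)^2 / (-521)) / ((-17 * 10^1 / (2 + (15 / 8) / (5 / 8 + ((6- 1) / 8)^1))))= 0.00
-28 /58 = -14 /29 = -0.48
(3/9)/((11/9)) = 3/11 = 0.27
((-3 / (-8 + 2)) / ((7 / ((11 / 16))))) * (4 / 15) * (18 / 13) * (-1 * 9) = -297 / 1820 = -0.16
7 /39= 0.18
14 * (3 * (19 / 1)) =798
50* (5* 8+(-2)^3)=1600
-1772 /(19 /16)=-28352 /19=-1492.21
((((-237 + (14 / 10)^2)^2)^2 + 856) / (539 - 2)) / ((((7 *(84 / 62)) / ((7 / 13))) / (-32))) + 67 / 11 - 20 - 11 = -6504331682676252706 / 629926171875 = -10325546.03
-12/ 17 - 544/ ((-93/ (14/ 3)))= 126124/ 4743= 26.59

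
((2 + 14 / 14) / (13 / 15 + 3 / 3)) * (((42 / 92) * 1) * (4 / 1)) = 135 / 46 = 2.93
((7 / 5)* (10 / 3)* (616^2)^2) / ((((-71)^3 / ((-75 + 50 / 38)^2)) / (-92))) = 363491938073313280000 / 387617613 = 937759084939.50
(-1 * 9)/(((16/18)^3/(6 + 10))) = -205.03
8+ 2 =10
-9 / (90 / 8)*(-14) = 56 / 5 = 11.20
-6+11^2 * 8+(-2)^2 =966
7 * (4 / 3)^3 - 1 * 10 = 178 / 27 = 6.59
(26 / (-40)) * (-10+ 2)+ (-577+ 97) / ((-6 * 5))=106 / 5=21.20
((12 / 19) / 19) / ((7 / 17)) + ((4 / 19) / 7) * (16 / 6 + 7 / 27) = 0.17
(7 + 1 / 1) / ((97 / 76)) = 608 / 97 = 6.27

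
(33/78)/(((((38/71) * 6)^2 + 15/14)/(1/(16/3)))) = 388157/55701776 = 0.01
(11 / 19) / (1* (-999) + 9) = -1 / 1710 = -0.00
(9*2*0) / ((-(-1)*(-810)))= 0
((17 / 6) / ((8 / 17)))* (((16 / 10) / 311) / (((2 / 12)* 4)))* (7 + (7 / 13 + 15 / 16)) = 509507 / 1293760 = 0.39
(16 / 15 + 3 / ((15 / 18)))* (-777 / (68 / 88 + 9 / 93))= -2472932 / 593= -4170.21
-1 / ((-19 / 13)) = 13 / 19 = 0.68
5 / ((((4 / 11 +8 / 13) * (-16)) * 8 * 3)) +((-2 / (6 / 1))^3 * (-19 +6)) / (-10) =-0.06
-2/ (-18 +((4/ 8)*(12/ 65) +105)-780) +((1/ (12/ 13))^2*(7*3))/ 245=869999/ 8407280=0.10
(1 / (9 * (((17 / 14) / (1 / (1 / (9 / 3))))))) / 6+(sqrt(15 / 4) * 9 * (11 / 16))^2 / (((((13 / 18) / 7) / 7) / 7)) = 69436848257 / 1018368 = 68184.44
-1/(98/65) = -65/98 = -0.66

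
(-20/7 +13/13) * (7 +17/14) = -1495/98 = -15.26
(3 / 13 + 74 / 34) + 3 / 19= 10771 / 4199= 2.57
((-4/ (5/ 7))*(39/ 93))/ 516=-91/ 19995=-0.00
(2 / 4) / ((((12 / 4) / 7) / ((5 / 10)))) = 7 / 12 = 0.58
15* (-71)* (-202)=215130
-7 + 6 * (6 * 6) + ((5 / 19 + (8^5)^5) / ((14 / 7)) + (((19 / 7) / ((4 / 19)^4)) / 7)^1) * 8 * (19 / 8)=358899852698093036244858.00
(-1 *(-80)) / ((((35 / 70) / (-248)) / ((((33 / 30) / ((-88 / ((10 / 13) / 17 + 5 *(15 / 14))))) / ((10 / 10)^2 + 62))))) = 4145320 / 97461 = 42.53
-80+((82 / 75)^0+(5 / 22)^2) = -38211 / 484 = -78.95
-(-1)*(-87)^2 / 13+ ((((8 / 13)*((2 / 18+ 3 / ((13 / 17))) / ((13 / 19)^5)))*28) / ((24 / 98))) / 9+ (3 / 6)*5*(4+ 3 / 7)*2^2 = 836.84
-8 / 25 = -0.32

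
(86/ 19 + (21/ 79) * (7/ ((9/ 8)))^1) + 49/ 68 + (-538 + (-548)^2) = 91791661351/ 306204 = 299772.90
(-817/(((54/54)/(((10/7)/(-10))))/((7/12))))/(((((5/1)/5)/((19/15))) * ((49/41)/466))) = 33626.13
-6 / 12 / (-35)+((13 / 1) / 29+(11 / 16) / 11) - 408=-6617393 / 16240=-407.47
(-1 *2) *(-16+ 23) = -14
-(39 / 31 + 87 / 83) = -5934 / 2573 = -2.31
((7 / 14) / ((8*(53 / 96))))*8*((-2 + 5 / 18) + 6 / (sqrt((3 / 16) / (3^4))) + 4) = 328 / 159 + 3456*sqrt(3) / 53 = 115.01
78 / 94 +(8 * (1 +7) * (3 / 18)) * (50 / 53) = 10.89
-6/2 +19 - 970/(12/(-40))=9748/3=3249.33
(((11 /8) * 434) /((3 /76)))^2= 2056894609 /9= 228543845.44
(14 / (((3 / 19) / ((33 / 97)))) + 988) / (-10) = -101.82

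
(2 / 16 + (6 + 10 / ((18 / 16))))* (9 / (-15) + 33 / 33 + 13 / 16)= 18.20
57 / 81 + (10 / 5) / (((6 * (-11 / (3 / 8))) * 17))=28397 / 40392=0.70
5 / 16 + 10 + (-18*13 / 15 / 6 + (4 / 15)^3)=417499 / 54000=7.73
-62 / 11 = -5.64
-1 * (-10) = 10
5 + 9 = 14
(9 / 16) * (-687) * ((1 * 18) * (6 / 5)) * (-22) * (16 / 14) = 7345404 / 35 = 209868.69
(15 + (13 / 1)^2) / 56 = 23 / 7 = 3.29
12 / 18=2 / 3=0.67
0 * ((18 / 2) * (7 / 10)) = 0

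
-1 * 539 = -539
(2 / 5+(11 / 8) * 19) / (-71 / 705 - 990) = -149601 / 5584168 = -0.03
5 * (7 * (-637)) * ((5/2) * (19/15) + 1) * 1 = -92895.83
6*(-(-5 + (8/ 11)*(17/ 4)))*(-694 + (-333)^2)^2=139091835559.09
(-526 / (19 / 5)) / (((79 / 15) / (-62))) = 2445900 / 1501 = 1629.51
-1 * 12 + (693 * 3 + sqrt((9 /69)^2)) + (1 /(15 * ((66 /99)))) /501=238195463 /115230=2067.13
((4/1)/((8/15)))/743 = 15/1486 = 0.01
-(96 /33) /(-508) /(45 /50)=80 /12573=0.01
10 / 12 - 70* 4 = -1675 / 6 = -279.17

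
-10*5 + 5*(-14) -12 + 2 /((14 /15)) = -909 /7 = -129.86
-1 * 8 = -8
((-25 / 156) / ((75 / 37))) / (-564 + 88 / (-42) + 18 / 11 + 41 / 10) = 14245 / 100965462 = 0.00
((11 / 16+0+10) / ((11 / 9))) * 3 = 4617 / 176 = 26.23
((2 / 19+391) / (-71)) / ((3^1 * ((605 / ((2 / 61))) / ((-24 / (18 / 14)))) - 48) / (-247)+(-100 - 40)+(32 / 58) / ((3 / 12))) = 104588848 / 2384587895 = 0.04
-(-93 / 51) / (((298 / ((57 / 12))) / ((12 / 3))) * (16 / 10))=2945 / 40528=0.07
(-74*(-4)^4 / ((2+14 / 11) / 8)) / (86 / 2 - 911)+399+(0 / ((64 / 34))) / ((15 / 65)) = 883439 / 1953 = 452.35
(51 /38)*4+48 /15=814 /95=8.57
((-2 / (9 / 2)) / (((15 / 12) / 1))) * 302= -4832 / 45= -107.38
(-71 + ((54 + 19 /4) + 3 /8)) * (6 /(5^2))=-57 /20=-2.85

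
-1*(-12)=12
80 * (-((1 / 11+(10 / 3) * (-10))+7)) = 69280 / 33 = 2099.39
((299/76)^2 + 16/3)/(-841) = -360619/14572848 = -0.02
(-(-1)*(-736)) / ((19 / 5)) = -3680 / 19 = -193.68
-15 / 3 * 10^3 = -5000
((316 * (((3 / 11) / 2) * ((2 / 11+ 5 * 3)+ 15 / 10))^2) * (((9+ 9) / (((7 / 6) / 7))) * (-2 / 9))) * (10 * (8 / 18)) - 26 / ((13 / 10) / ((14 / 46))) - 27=-58746320921 / 336743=-174454.47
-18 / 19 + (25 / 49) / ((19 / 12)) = -582 / 931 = -0.63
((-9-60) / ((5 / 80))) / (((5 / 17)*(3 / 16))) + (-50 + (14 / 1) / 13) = -1304428 / 65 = -20068.12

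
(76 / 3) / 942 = 38 / 1413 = 0.03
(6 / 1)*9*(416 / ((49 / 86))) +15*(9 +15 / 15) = 1939254 / 49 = 39576.61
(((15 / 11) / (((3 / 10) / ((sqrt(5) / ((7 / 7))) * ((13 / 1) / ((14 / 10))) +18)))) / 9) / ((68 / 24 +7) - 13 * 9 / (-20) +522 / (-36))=6000 / 781 +65000 * sqrt(5) / 16401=16.54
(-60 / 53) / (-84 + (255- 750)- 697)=15 / 16907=0.00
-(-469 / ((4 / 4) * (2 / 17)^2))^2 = -18371362681 / 16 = -1148210167.56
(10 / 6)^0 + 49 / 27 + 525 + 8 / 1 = 14467 / 27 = 535.81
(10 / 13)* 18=180 / 13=13.85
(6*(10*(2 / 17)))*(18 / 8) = 270 / 17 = 15.88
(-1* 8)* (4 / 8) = -4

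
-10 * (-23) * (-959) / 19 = -220570 / 19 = -11608.95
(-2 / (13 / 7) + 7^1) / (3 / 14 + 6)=0.95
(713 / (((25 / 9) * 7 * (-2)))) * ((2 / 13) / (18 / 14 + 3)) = -2139 / 3250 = -0.66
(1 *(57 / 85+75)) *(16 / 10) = 51456 / 425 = 121.07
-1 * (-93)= 93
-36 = -36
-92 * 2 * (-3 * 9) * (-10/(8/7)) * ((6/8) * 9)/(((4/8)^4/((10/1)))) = -46947600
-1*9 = -9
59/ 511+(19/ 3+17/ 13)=154579/ 19929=7.76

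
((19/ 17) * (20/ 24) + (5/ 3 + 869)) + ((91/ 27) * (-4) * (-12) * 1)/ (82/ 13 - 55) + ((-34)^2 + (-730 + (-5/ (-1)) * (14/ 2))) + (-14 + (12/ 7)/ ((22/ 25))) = 19646056027/ 14914746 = 1317.22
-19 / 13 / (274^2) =-19 / 975988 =-0.00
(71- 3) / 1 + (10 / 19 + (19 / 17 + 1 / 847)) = 19053588 / 273581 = 69.65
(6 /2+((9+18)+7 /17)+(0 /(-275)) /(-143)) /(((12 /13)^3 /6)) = 1135849 /4896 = 232.00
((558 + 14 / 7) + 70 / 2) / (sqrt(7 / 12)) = 170 * sqrt(21) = 779.04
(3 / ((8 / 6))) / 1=2.25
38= 38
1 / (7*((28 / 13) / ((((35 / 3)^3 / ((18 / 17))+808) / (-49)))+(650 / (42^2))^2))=1620340011108 / 1021332694567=1.59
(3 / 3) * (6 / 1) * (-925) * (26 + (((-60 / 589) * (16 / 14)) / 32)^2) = -2452975563450 / 16999129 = -144300.07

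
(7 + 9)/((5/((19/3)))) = 304/15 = 20.27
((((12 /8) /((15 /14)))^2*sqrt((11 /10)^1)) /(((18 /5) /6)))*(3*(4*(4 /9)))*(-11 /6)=-2156*sqrt(110) /675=-33.50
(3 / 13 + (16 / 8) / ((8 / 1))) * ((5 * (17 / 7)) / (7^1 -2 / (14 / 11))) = 2125 / 1976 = 1.08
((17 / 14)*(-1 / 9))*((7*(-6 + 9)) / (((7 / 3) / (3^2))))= -153 / 14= -10.93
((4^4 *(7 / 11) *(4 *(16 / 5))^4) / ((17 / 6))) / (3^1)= 60129542144 / 116875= 514477.37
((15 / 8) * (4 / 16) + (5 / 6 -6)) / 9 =-0.52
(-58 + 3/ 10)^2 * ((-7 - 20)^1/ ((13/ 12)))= -26967249/ 325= -82976.15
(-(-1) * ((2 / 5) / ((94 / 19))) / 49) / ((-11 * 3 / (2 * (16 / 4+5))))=-114 / 126665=-0.00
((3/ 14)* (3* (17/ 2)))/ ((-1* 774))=-17/ 2408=-0.01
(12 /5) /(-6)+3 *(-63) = -947 /5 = -189.40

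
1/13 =0.08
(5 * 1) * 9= 45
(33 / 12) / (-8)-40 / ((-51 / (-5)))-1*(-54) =81167 / 1632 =49.73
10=10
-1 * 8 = -8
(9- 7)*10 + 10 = 30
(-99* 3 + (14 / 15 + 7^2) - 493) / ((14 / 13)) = -144313 / 210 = -687.20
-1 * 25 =-25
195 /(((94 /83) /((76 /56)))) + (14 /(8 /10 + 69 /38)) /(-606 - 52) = 21832805 /93436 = 233.67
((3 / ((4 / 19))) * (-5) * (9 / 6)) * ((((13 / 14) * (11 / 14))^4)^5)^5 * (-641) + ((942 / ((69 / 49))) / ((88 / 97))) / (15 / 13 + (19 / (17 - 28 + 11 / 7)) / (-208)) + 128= 37637034269823463624094974707810335204356748588580661373780939544722483904137666774638466988243828248854046639800766683292866328646577330350027829307822203219355317987639497493216991063720496778568487713893821804198926036531284371817605557 / 49409612774671242330294847602223847217565962459632844506199941123630076902320203857356886669979259693775439032964602117447878215519121899365661391412706430398446667079211861047952956449591489145060861916765822203120766052884413029548032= 761.74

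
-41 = -41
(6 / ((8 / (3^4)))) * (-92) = -5589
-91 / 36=-2.53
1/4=0.25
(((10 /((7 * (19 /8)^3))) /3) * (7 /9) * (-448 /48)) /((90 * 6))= -7168 /15000633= -0.00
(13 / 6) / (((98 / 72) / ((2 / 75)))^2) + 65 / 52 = 7508117 / 6002500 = 1.25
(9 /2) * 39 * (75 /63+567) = 698022 /7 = 99717.43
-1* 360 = -360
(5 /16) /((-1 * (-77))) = 5 /1232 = 0.00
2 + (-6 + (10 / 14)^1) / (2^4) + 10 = 1307 / 112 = 11.67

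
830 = 830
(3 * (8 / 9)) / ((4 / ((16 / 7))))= 32 / 21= 1.52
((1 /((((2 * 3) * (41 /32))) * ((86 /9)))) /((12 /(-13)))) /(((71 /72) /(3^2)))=-0.13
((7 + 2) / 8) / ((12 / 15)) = 45 / 32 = 1.41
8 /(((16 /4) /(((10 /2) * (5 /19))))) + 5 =145 /19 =7.63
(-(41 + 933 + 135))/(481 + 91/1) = -1109/572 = -1.94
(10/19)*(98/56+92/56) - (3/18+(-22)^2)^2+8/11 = -649797959/2772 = -234414.85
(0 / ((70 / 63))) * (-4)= 0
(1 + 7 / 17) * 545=13080 / 17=769.41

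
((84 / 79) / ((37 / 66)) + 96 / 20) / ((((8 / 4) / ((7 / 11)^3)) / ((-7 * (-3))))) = 352486008 / 19452565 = 18.12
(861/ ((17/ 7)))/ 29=6027/ 493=12.23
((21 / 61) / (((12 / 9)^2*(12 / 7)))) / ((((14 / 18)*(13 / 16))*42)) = 27 / 6344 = 0.00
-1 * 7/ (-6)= 7/ 6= 1.17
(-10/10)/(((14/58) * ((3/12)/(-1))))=16.57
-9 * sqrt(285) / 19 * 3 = -27 * sqrt(285) / 19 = -23.99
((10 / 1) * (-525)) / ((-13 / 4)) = 21000 / 13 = 1615.38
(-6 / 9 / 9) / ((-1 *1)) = 2 / 27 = 0.07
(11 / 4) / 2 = 11 / 8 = 1.38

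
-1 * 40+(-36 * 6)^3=-10077736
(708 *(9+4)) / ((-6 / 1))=-1534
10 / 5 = 2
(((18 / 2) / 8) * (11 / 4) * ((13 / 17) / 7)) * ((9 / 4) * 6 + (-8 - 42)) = -93951 / 7616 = -12.34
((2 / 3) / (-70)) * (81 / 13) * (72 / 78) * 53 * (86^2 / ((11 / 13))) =-127004112 / 5005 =-25375.45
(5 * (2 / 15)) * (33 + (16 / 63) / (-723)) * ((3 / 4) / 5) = 1503101 / 455490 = 3.30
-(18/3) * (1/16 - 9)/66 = 13/16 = 0.81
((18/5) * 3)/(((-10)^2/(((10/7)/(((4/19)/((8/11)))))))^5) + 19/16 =803578685958911/676696039250000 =1.19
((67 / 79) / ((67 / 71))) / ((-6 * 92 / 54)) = -639 / 7268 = -0.09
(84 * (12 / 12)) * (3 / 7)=36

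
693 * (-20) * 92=-1275120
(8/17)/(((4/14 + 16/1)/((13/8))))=91/1938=0.05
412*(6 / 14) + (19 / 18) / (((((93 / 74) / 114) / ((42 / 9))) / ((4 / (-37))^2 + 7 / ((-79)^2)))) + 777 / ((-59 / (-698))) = 748314498213190 / 79823619477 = 9374.60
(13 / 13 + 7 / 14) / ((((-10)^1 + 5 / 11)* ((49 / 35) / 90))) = -495 / 49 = -10.10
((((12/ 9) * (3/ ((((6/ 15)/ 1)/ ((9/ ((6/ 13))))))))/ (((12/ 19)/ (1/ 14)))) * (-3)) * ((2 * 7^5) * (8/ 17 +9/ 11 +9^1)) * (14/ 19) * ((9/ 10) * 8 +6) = -3783390156/ 17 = -222552362.12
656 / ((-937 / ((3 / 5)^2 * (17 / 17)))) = -5904 / 23425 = -0.25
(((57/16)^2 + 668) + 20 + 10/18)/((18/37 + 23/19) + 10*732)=0.10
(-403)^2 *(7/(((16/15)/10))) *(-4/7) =-12180675/2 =-6090337.50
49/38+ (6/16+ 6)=1165/152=7.66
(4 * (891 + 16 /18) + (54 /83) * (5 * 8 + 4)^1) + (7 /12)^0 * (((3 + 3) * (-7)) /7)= 2681866 /747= 3590.18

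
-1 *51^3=-132651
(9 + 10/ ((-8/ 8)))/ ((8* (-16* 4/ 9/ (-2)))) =-0.04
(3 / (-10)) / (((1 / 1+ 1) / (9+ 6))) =-9 / 4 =-2.25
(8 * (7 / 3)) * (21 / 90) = 196 / 45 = 4.36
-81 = -81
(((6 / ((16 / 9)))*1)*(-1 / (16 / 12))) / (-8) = 81 / 256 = 0.32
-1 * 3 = -3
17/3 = 5.67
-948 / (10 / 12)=-5688 / 5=-1137.60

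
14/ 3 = 4.67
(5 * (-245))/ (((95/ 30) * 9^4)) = -2450/ 41553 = -0.06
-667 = -667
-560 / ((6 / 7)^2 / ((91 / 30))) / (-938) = 4459 / 1809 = 2.46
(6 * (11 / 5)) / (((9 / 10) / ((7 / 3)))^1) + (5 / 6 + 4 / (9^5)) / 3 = 12223151 / 354294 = 34.50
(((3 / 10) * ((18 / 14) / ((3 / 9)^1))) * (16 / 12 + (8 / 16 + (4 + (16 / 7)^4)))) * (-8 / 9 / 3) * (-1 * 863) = 823735226 / 84035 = 9802.29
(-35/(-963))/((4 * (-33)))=-35/127116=-0.00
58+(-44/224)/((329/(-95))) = 1069637/18424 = 58.06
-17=-17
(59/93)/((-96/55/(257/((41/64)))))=-1667930/11439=-145.81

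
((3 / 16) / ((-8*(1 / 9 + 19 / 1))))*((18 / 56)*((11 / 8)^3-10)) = 920727 / 315621376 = 0.00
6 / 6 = 1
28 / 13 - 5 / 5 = 15 / 13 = 1.15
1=1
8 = 8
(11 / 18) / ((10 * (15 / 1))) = 11 / 2700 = 0.00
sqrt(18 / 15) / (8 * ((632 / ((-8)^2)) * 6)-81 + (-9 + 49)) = sqrt(30) / 2165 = 0.00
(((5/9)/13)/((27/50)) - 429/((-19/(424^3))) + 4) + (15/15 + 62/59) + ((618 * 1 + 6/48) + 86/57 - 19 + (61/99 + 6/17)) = 9117761889212103877/5297693544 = 1721081412.79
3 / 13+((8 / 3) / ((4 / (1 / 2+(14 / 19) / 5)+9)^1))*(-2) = -2927 / 24271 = -0.12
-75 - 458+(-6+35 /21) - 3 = -540.33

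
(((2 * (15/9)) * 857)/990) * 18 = 1714/33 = 51.94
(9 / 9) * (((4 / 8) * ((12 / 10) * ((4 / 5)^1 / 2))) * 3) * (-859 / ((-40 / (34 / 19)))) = 131427 / 4750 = 27.67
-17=-17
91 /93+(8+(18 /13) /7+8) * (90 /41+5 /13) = 192901523 /4510779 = 42.76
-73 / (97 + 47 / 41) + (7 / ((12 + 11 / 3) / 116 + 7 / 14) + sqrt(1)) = 10030315 / 889304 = 11.28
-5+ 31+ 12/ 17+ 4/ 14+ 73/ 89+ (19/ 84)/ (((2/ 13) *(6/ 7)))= 45031897/ 1525104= 29.53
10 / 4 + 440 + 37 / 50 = 443.24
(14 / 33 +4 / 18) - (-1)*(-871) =-86165 / 99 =-870.35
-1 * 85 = -85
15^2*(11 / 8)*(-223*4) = -551925 / 2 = -275962.50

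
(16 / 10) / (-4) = -2 / 5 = -0.40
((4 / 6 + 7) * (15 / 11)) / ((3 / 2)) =230 / 33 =6.97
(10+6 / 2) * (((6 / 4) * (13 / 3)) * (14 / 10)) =1183 / 10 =118.30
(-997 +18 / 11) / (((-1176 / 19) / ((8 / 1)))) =208031 / 1617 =128.65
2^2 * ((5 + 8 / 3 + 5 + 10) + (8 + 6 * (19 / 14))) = 3260 / 21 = 155.24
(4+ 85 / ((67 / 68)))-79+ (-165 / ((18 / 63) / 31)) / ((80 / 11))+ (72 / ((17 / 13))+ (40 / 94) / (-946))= -2395.27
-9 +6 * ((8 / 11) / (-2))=-123 / 11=-11.18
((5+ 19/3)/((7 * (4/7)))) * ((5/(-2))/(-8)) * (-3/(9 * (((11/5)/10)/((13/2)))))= -27625/3168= -8.72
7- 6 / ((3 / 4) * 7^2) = 6.84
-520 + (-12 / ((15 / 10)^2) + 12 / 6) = -1570 / 3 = -523.33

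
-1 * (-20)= 20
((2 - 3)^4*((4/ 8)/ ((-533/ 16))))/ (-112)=1/ 7462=0.00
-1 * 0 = 0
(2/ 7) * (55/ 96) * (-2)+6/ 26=-211/ 2184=-0.10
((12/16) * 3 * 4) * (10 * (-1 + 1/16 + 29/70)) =-2637/56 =-47.09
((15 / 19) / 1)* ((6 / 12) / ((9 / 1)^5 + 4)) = 15 / 2244014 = 0.00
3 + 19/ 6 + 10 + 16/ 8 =109/ 6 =18.17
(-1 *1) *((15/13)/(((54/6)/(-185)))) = 925/39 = 23.72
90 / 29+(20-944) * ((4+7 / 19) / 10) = -400.54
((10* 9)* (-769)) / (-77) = 69210 / 77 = 898.83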